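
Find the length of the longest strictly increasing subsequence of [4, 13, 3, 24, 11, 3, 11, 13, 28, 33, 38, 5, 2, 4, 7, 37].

6

One longest increasing subsequence is 4, 13, 24, 28, 33, 38 (positions 1,2,4,9,10,11), of length 6; no longer one exists.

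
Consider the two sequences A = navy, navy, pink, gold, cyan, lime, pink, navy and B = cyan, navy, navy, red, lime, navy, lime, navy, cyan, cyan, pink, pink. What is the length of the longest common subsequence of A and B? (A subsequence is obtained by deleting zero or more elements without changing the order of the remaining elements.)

A longest common subsequence is navy, navy, pink, pink (length 4); the LCS DP confirms no longer common subsequence exists.

4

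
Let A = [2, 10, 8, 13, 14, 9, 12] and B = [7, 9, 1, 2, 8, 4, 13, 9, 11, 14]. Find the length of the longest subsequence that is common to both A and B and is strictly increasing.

A longest common strictly increasing subsequence is 2, 8, 13, 14 (length 4); it appears in order in both A and B, and no longer such subsequence exists.

4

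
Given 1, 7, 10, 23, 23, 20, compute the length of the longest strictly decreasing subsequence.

2

One longest decreasing subsequence is 23, 20 (positions 4,6), of length 2; no longer one exists.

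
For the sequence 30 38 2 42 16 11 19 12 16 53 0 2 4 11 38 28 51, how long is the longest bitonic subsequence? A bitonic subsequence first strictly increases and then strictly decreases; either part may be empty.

One longest bitonic subsequence is 2, 11, 12, 16, 53, 38, 28 (positions 3,6,8,9,10,15,16): it rises to 53 then falls. Length 7 is optimal.

7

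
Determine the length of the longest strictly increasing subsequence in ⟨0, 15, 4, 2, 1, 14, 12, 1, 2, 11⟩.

One longest increasing subsequence is 0, 1, 2, 11 (positions 1,5,9,10), of length 4; no longer one exists.

4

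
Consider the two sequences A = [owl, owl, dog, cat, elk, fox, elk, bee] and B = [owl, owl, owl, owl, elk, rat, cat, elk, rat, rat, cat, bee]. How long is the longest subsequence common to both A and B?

5

A longest common subsequence is owl, owl, cat, elk, bee (length 5); the LCS DP confirms no longer common subsequence exists.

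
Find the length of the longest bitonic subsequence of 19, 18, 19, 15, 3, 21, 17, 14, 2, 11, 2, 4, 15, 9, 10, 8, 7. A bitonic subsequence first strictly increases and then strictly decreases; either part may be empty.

Let inc[i] be the LIS ending at i and dec[i] the longest strictly decreasing subsequence starting at i. inc = [1, 1, 2, 1, 1, 3, 2, 2, 1, 2, 1, 2, 3, 3, 4, 3, 3], dec = [8, 7, 7, 6, 2, 7, 6, 5, 1, 4, 1, 1, 4, 3, 3, 2, 1].
max_i inc[i]+dec[i]−1 = 9, with one witness 18, 19, 21, 17, 14, 11, 10, 8, 7.

9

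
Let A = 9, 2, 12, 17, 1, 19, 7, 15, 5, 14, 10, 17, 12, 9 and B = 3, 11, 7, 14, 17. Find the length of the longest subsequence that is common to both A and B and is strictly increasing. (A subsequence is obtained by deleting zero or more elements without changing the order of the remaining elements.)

3

A longest common strictly increasing subsequence is 7, 14, 17 (length 3); it appears in order in both A and B, and no longer such subsequence exists.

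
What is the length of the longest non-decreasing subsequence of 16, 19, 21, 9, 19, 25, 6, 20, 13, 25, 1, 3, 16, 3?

One longest non-decreasing subsequence is 16, 19, 21, 25, 25 (positions 1,2,3,6,10), of length 5; no longer one exists.

5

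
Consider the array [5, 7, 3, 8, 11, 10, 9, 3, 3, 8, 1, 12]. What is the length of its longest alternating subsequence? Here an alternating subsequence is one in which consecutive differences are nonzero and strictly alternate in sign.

8

Track the best alternating length ending on an up-step vs a down-step at each position: up/down = 1/1, 2/1, 1/3, 4/1, 4/1, 4/5, 4/5, 1/5, 1/5, 6/5, 1/7, 8/1.
The maximum over both is 8; one such subsequence is 5, 7, 3, 8, 3, 8, 1, 12.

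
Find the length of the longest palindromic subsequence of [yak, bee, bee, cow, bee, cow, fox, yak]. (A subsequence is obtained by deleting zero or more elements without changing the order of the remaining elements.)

One longest palindromic subsequence is yak cow bee cow yak (positions 1,4,5,6,8); it reads the same forward and backward, and the interval DP gives dp[1][8] = 5.

5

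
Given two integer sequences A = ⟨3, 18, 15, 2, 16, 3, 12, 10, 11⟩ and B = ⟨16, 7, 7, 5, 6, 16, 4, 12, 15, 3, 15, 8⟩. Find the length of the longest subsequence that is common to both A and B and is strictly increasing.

A longest common strictly increasing subsequence is 3, 15 (length 2); it appears in order in both A and B, and no longer such subsequence exists.

2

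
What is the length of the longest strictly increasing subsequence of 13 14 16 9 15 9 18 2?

Let dp[i] be the longest increasing subsequence ending at position i. Then dp = [1, 2, 3, 1, 3, 1, 4, 1].
The maximum is 4; one witness is 13, 14, 16, 18 at positions 1,2,3,7.

4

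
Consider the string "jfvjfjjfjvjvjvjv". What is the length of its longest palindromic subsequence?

Using dp[i][j] = 2 + dp[i+1][j−1] if the ends match, else max(dp[i+1][j], dp[i][j−1]):
dp[1][16] = 11. A witness is jvjjjfjjjvj at positions 1,3,4,6,7,8,9,11,13,14,15.

11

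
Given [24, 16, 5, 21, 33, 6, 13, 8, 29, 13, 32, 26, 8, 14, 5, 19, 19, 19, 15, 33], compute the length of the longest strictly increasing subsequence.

7

One longest increasing subsequence is 5, 6, 8, 13, 14, 19, 33 (positions 3,6,8,10,14,16,20), of length 7; no longer one exists.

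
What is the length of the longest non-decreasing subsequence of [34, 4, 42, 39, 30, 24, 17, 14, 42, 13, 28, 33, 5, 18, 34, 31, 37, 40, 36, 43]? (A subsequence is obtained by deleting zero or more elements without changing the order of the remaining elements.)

8

Let dp[i] be the longest non-decreasing subsequence ending at position i. Then dp = [1, 1, 2, 2, 2, 2, 2, 2, 3, 2, 3, 4, 2, 3, 5, 4, 6, 7, 6, 8].
The maximum is 8; one witness is 4, 24, 28, 33, 34, 37, 40, 43 at positions 2,6,11,12,15,17,18,20.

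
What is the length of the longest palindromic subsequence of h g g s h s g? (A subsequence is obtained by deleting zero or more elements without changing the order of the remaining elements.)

5

One longest palindromic subsequence is gshsg (positions 2,4,5,6,7); it reads the same forward and backward, and the interval DP gives dp[1][7] = 5.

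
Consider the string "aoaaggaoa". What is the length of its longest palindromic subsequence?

8

Using dp[i][j] = 2 + dp[i+1][j−1] if the ends match, else max(dp[i+1][j], dp[i][j−1]):
dp[1][9] = 8. A witness is aoaggaoa at positions 1,2,3,5,6,7,8,9.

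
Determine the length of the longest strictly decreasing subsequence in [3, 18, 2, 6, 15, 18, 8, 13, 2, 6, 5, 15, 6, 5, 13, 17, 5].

5

Scanning left to right, the best length ending at each element is: 3→1, 18→1, 2→2, 6→2, 15→2, 18→1, 8→3, 13→3, 2→4, 6→4, 5→5, 15→2, 6→4, 5→5, 13→3, 17→2, 5→5.
So the longest decreasing subsequence has length 5, e.g. 18, 15, 8, 6, 5.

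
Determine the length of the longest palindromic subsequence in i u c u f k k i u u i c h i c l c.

One longest palindromic subsequence is iciuuici (positions 1,3,8,9,10,11,12,14); it reads the same forward and backward, and the interval DP gives dp[1][17] = 8.

8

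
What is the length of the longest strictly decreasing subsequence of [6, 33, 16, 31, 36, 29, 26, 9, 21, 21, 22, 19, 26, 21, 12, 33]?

7

Let dp[i] be the longest decreasing subsequence ending at position i. Then dp = [1, 1, 2, 2, 1, 3, 4, 5, 5, 5, 5, 6, 4, 6, 7, 2].
The maximum is 7; one witness is 33, 31, 29, 26, 21, 19, 12 at positions 2,4,6,7,9,12,15.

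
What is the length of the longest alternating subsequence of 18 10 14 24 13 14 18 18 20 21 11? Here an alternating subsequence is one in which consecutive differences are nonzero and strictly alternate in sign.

6

A longest alternating subsequence is 18, 10, 14, 13, 14, 11 (positions 1,2,3,5,6,11); its 5 consecutive differences strictly alternate in sign, and length 6 is optimal.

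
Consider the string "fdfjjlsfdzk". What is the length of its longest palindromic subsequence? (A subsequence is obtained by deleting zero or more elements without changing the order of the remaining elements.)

6

One longest palindromic subsequence is dfjjfd (positions 2,3,4,5,8,9); it reads the same forward and backward, and the interval DP gives dp[1][11] = 6.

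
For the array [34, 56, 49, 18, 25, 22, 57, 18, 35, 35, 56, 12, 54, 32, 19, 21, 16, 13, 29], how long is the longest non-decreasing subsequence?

5

One longest non-decreasing subsequence is 18, 25, 35, 35, 56 (positions 4,5,9,10,11), of length 5; no longer one exists.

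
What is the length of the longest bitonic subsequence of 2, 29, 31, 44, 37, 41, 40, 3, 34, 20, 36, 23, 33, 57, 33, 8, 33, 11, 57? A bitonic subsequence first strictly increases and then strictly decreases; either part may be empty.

Let inc[i] be the LIS ending at i and dec[i] the longest strictly decreasing subsequence starting at i. inc = [1, 2, 3, 4, 4, 5, 5, 2, 4, 3, 5, 4, 5, 6, 5, 3, 5, 4, 6], dec = [1, 3, 3, 6, 4, 5, 4, 1, 3, 2, 3, 2, 2, 3, 2, 1, 2, 1, 1].
max_i inc[i]+dec[i]−1 = 9, with one witness 2, 29, 31, 44, 41, 40, 36, 33, 11.

9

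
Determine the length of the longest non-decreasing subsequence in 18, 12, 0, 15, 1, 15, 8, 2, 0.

3

Scanning left to right, the best length ending at each element is: 18→1, 12→1, 0→1, 15→2, 1→2, 15→3, 8→3, 2→3, 0→2.
So the longest non-decreasing subsequence has length 3, e.g. 12, 15, 15.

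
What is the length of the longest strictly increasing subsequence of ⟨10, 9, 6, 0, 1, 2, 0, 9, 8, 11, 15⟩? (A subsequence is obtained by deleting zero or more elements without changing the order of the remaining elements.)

Let dp[i] be the longest increasing subsequence ending at position i. Then dp = [1, 1, 1, 1, 2, 3, 1, 4, 4, 5, 6].
The maximum is 6; one witness is 0, 1, 2, 9, 11, 15 at positions 4,5,6,8,10,11.

6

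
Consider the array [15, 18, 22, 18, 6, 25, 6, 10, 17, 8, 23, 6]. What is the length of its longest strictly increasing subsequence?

4

One longest increasing subsequence is 15, 18, 22, 25 (positions 1,2,3,6), of length 4; no longer one exists.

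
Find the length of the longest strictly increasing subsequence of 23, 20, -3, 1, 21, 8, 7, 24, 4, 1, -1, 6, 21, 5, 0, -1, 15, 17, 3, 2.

One longest increasing subsequence is -3, 1, 4, 6, 15, 17 (positions 3,4,9,12,17,18), of length 6; no longer one exists.

6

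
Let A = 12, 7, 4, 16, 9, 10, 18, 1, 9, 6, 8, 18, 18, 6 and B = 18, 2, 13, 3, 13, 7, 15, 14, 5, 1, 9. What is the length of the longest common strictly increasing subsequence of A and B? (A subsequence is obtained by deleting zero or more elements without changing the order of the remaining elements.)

2

A longest common strictly increasing subsequence is 7, 9 (length 2); it appears in order in both A and B, and no longer such subsequence exists.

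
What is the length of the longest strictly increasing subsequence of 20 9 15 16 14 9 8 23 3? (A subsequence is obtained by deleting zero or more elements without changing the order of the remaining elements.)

4

Scanning left to right, the best length ending at each element is: 20→1, 9→1, 15→2, 16→3, 14→2, 9→1, 8→1, 23→4, 3→1.
So the longest increasing subsequence has length 4, e.g. 9, 15, 16, 23.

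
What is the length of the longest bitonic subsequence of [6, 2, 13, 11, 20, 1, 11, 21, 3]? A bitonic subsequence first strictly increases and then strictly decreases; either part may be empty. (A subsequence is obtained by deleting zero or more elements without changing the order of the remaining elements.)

5

One longest bitonic subsequence is 6, 13, 20, 11, 3 (positions 1,3,5,7,9): it rises to 20 then falls. Length 5 is optimal.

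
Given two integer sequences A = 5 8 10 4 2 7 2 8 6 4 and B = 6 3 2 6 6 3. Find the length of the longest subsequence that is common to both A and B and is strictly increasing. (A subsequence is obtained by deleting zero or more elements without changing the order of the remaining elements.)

For each value that appears in both, track the longest common increasing run ending there.
The best achievable length is 2; one witness is 2, 6 (A-positions 5,9, B-positions 3,4).

2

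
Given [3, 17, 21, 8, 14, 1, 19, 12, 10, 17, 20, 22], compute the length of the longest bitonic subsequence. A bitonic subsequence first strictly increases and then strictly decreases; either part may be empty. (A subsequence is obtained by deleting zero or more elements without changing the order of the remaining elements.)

6

Let inc[i] be the LIS ending at i and dec[i] the longest strictly decreasing subsequence starting at i. inc = [1, 2, 3, 2, 3, 1, 4, 3, 3, 4, 5, 6], dec = [2, 4, 4, 2, 3, 1, 3, 2, 1, 1, 1, 1].
max_i inc[i]+dec[i]−1 = 6, with one witness 3, 17, 21, 19, 12, 10.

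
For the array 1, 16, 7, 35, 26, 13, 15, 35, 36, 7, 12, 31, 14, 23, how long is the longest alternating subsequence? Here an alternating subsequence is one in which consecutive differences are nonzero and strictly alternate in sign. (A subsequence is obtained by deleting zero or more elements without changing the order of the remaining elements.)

Track the best alternating length ending on an up-step vs a down-step at each position: up/down = 1/1, 2/1, 2/3, 4/1, 4/5, 4/5, 6/5, 6/1, 6/1, 2/7, 8/7, 8/7, 8/9, 10/9.
The maximum over both is 10; one such subsequence is 1, 16, 7, 35, 13, 15, 7, 31, 14, 23.

10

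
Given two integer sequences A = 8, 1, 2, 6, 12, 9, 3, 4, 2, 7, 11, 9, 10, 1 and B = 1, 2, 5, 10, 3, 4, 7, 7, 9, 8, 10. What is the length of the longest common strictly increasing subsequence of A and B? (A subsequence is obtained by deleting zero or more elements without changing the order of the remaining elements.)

For each value that appears in both, track the longest common increasing run ending there.
The best achievable length is 7; one witness is 1, 2, 3, 4, 7, 9, 10 (A-positions 2,3,7,8,10,12,13, B-positions 1,2,5,6,7,9,11).

7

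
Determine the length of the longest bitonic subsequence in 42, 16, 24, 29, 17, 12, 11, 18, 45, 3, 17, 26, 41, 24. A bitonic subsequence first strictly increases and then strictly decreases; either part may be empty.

7

Let inc[i] be the LIS ending at i and dec[i] the longest strictly decreasing subsequence starting at i. inc = [1, 1, 2, 3, 2, 1, 1, 3, 4, 1, 2, 4, 5, 4], dec = [6, 4, 5, 5, 4, 3, 2, 2, 3, 1, 1, 2, 2, 1].
max_i inc[i]+dec[i]−1 = 7, with one witness 16, 24, 29, 17, 12, 11, 3.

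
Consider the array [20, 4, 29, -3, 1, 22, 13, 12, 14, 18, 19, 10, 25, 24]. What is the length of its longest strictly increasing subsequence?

7

Let dp[i] be the longest increasing subsequence ending at position i. Then dp = [1, 1, 2, 1, 2, 3, 3, 3, 4, 5, 6, 3, 7, 7].
The maximum is 7; one witness is -3, 1, 13, 14, 18, 19, 25 at positions 4,5,7,9,10,11,13.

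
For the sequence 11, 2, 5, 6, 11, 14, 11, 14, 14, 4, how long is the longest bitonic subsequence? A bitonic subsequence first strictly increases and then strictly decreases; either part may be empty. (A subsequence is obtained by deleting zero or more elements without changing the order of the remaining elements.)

7

One longest bitonic subsequence is 2, 5, 6, 11, 14, 11, 4 (positions 2,3,4,5,6,7,10): it rises to 14 then falls. Length 7 is optimal.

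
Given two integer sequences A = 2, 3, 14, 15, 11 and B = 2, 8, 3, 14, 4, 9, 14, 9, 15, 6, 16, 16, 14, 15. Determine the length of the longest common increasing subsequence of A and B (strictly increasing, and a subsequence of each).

A longest common strictly increasing subsequence is 2, 3, 14, 15 (length 4); it appears in order in both A and B, and no longer such subsequence exists.

4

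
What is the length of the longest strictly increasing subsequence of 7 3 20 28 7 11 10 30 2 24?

4

Let dp[i] be the longest increasing subsequence ending at position i. Then dp = [1, 1, 2, 3, 2, 3, 3, 4, 1, 4].
The maximum is 4; one witness is 7, 20, 28, 30 at positions 1,3,4,8.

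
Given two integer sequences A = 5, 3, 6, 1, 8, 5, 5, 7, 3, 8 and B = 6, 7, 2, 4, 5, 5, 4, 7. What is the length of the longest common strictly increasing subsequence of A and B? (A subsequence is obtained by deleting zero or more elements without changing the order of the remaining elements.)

A longest common strictly increasing subsequence is 6, 7 (length 2); it appears in order in both A and B, and no longer such subsequence exists.

2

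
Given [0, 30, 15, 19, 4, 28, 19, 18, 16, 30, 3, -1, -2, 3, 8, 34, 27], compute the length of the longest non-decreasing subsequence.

Let dp[i] be the longest non-decreasing subsequence ending at position i. Then dp = [1, 2, 2, 3, 2, 4, 4, 3, 3, 5, 2, 1, 1, 3, 4, 6, 5].
The maximum is 6; one witness is 0, 15, 19, 28, 30, 34 at positions 1,3,4,6,10,16.

6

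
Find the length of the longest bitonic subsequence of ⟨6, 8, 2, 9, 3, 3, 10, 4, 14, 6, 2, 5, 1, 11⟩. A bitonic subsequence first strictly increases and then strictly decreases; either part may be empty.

Let inc[i] be the LIS ending at i and dec[i] the longest strictly decreasing subsequence starting at i. inc = [1, 2, 1, 3, 2, 2, 4, 3, 5, 4, 1, 4, 1, 5], dec = [4, 4, 2, 4, 3, 3, 4, 3, 4, 3, 2, 2, 1, 1].
max_i inc[i]+dec[i]−1 = 8, with one witness 6, 8, 9, 10, 14, 6, 5, 1.

8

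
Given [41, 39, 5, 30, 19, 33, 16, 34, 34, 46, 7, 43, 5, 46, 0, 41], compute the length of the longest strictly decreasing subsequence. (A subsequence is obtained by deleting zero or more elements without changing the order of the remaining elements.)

One longest decreasing subsequence is 41, 39, 30, 19, 16, 7, 5, 0 (positions 1,2,4,5,7,11,13,15), of length 8; no longer one exists.

8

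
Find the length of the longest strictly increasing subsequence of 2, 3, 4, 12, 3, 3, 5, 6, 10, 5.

Scanning left to right, the best length ending at each element is: 2→1, 3→2, 4→3, 12→4, 3→2, 3→2, 5→4, 6→5, 10→6, 5→4.
So the longest increasing subsequence has length 6, e.g. 2, 3, 4, 5, 6, 10.

6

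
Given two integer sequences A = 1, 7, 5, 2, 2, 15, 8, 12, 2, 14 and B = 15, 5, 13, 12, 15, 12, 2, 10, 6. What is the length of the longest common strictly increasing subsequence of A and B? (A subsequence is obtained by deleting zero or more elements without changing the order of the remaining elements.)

A longest common strictly increasing subsequence is 5, 12 (length 2); it appears in order in both A and B, and no longer such subsequence exists.

2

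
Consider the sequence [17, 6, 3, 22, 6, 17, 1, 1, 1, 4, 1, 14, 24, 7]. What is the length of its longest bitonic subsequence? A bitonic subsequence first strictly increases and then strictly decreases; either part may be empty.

One longest bitonic subsequence is 17, 22, 17, 14, 7 (positions 1,4,6,12,14): it rises to 22 then falls. Length 5 is optimal.

5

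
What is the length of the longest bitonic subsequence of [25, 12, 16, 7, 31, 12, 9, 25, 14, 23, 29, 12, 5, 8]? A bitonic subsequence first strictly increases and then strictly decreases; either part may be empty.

One longest bitonic subsequence is 12, 16, 31, 25, 23, 12, 8 (positions 2,3,5,8,10,12,14): it rises to 31 then falls. Length 7 is optimal.

7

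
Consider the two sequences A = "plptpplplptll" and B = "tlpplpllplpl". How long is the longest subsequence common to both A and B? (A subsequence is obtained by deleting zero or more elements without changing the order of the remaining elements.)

9

A longest common subsequence is lppplplpl (length 9); the LCS DP confirms no longer common subsequence exists.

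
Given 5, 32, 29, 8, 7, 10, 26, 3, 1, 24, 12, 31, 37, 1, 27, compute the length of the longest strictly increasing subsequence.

6

Scanning left to right, the best length ending at each element is: 5→1, 32→2, 29→2, 8→2, 7→2, 10→3, 26→4, 3→1, 1→1, 24→4, 12→4, 31→5, 37→6, 1→1, 27→5.
So the longest increasing subsequence has length 6, e.g. 5, 8, 10, 26, 31, 37.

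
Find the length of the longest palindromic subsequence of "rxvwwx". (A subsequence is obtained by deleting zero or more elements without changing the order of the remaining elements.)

One longest palindromic subsequence is xwwx (positions 2,4,5,6); it reads the same forward and backward, and the interval DP gives dp[1][6] = 4.

4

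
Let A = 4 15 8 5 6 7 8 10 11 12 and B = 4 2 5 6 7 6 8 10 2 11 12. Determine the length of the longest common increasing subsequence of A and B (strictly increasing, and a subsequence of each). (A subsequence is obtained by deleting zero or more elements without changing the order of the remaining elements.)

8

For each value that appears in both, track the longest common increasing run ending there.
The best achievable length is 8; one witness is 4, 5, 6, 7, 8, 10, 11, 12 (A-positions 1,4,5,6,7,8,9,10, B-positions 1,3,4,5,7,8,10,11).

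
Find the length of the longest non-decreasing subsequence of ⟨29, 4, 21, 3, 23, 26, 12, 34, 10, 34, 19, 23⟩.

Scanning left to right, the best length ending at each element is: 29→1, 4→1, 21→2, 3→1, 23→3, 26→4, 12→2, 34→5, 10→2, 34→6, 19→3, 23→4.
So the longest non-decreasing subsequence has length 6, e.g. 4, 21, 23, 26, 34, 34.

6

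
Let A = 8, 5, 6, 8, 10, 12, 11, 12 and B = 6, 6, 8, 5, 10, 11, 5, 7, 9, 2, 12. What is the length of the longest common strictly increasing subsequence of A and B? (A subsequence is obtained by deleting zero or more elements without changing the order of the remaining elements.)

5

A longest common strictly increasing subsequence is 6, 8, 10, 11, 12 (length 5); it appears in order in both A and B, and no longer such subsequence exists.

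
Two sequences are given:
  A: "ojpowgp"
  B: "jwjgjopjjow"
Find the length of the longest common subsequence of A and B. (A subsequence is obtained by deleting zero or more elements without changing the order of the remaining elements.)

A longest common subsequence is ojow (length 4); the LCS DP confirms no longer common subsequence exists.

4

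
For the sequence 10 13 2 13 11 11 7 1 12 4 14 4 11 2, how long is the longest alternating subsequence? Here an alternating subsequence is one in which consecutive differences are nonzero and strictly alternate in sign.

11

Track the best alternating length ending on an up-step vs a down-step at each position: up/down = 1/1, 2/1, 1/3, 4/1, 4/5, 4/5, 4/5, 1/5, 6/5, 6/7, 8/1, 6/9, 10/9, 6/11.
The maximum over both is 11; one such subsequence is 10, 13, 2, 13, 11, 12, 4, 14, 4, 11, 2.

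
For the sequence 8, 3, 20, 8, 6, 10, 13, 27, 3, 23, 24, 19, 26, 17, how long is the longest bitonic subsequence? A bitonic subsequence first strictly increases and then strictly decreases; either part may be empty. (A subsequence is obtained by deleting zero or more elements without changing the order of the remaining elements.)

One longest bitonic subsequence is 3, 8, 10, 13, 27, 24, 19, 17 (positions 2,4,6,7,8,11,12,14): it rises to 27 then falls. Length 8 is optimal.

8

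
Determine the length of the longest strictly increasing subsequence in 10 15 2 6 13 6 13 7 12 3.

4

Let dp[i] be the longest increasing subsequence ending at position i. Then dp = [1, 2, 1, 2, 3, 2, 3, 3, 4, 2].
The maximum is 4; one witness is 2, 6, 7, 12 at positions 3,4,8,9.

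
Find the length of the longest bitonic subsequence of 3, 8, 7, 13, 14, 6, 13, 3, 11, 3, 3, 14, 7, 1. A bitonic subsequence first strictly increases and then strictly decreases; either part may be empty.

One longest bitonic subsequence is 3, 8, 13, 14, 13, 11, 7, 1 (positions 1,2,4,5,7,9,13,14): it rises to 14 then falls. Length 8 is optimal.

8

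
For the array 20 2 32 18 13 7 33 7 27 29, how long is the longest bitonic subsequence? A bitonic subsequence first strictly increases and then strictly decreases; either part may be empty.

5

Let inc[i] be the LIS ending at i and dec[i] the longest strictly decreasing subsequence starting at i. inc = [1, 1, 2, 2, 2, 2, 3, 2, 3, 4], dec = [4, 1, 4, 3, 2, 1, 2, 1, 1, 1].
max_i inc[i]+dec[i]−1 = 5, with one witness 20, 32, 18, 13, 7.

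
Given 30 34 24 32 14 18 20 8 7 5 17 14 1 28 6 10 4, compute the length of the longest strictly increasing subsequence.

4

Scanning left to right, the best length ending at each element is: 30→1, 34→2, 24→1, 32→2, 14→1, 18→2, 20→3, 8→1, 7→1, 5→1, 17→2, 14→2, 1→1, 28→4, 6→2, 10→3, 4→2.
So the longest increasing subsequence has length 4, e.g. 14, 18, 20, 28.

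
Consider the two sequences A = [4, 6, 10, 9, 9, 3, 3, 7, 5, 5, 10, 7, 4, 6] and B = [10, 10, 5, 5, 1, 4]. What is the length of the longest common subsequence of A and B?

4

Backtracking the LCS table gives one alignment: 10 (A3,B2) → 5 (A9,B3) → 5 (A10,B4) → 4 (A13,B6).
So the longest common subsequence has length 4.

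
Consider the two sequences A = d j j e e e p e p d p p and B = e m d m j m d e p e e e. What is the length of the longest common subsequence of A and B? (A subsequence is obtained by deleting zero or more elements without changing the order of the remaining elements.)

6

A longest common subsequence is djeeee (length 6); the LCS DP confirms no longer common subsequence exists.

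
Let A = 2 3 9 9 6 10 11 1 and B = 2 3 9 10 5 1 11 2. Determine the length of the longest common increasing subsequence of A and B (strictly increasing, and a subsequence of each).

5

For each value that appears in both, track the longest common increasing run ending there.
The best achievable length is 5; one witness is 2, 3, 9, 10, 11 (A-positions 1,2,3,6,7, B-positions 1,2,3,4,7).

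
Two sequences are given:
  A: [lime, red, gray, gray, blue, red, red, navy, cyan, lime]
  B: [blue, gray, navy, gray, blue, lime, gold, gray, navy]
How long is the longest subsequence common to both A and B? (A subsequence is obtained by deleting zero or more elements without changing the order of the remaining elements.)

Backtracking the LCS table gives one alignment: gray (A3,B2) → gray (A4,B4) → blue (A5,B5) → navy (A8,B9).
So the longest common subsequence has length 4.

4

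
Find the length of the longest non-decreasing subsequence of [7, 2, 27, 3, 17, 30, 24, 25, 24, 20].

Scanning left to right, the best length ending at each element is: 7→1, 2→1, 27→2, 3→2, 17→3, 30→4, 24→4, 25→5, 24→5, 20→4.
So the longest non-decreasing subsequence has length 5, e.g. 2, 3, 17, 24, 25.

5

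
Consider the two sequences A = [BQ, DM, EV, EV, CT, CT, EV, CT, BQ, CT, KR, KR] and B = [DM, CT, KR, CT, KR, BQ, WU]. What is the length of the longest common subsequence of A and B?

4

A longest common subsequence is DM, CT, CT, BQ (length 4); the LCS DP confirms no longer common subsequence exists.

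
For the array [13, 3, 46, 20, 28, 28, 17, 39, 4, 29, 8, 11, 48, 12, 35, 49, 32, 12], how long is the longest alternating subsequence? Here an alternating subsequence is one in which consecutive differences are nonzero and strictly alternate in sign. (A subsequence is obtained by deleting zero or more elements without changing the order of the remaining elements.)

A longest alternating subsequence is 13, 3, 46, 20, 28, 17, 39, 4, 29, 8, 48, 12, 35, 32 (positions 1,2,3,4,5,7,8,9,10,11,13,14,15,17); its 13 consecutive differences strictly alternate in sign, and length 14 is optimal.

14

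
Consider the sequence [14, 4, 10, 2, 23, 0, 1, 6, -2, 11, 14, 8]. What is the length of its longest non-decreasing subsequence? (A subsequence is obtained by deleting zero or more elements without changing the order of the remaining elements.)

Scanning left to right, the best length ending at each element is: 14→1, 4→1, 10→2, 2→1, 23→3, 0→1, 1→2, 6→3, -2→1, 11→4, 14→5, 8→4.
So the longest non-decreasing subsequence has length 5, e.g. 0, 1, 6, 11, 14.

5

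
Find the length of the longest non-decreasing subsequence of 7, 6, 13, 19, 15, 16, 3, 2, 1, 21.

5

Let dp[i] be the longest non-decreasing subsequence ending at position i. Then dp = [1, 1, 2, 3, 3, 4, 1, 1, 1, 5].
The maximum is 5; one witness is 7, 13, 15, 16, 21 at positions 1,3,5,6,10.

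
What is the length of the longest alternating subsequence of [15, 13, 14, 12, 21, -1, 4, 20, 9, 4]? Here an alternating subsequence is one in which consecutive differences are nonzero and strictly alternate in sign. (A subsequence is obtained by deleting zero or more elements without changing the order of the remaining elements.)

8

A longest alternating subsequence is 15, 13, 14, 12, 21, -1, 20, 9 (positions 1,2,3,4,5,6,8,9); its 7 consecutive differences strictly alternate in sign, and length 8 is optimal.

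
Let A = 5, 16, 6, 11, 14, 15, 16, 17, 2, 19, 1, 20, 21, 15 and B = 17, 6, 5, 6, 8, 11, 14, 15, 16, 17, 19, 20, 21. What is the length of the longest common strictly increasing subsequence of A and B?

For each value that appears in both, track the longest common increasing run ending there.
The best achievable length is 10; one witness is 5, 6, 11, 14, 15, 16, 17, 19, 20, 21 (A-positions 1,3,4,5,6,7,8,10,12,13, B-positions 3,4,6,7,8,9,10,11,12,13).

10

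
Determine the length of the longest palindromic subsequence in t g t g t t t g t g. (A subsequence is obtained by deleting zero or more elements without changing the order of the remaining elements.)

Using dp[i][j] = 2 + dp[i+1][j−1] if the ends match, else max(dp[i+1][j], dp[i][j−1]):
dp[1][10] = 9. A witness is gtgtttgtg at positions 2,3,4,5,6,7,8,9,10.

9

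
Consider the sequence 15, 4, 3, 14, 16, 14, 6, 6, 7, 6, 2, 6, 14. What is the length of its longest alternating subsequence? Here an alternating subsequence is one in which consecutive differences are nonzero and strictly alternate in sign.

A longest alternating subsequence is 15, 4, 14, 6, 7, 2, 6 (positions 1,2,4,7,9,11,12); its 6 consecutive differences strictly alternate in sign, and length 7 is optimal.

7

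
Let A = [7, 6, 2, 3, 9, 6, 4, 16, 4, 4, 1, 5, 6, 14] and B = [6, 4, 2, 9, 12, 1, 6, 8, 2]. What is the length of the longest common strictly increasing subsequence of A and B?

For each value that appears in both, track the longest common increasing run ending there.
The best achievable length is 2; one witness is 6, 9 (A-positions 2,5, B-positions 1,4).

2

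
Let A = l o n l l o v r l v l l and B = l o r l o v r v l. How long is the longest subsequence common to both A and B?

8

Backtracking the LCS table gives one alignment: l (A1,B1) → o (A2,B2) → l (A5,B4) → o (A6,B5) → v (A7,B6) → r (A8,B7) → v (A10,B8) → l (A12,B9).
So the longest common subsequence has length 8.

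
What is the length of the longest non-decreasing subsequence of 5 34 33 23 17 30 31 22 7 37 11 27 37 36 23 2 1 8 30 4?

One longest non-decreasing subsequence is 5, 23, 30, 31, 37, 37 (positions 1,4,6,7,10,13), of length 6; no longer one exists.

6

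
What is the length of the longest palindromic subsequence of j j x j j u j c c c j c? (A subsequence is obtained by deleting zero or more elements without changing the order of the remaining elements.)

6

One longest palindromic subsequence is jjjjjj (positions 1,2,4,5,7,11); it reads the same forward and backward, and the interval DP gives dp[1][12] = 6.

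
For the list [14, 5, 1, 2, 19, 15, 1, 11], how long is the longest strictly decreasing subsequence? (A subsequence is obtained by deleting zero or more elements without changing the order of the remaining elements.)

4

One longest decreasing subsequence is 14, 5, 2, 1 (positions 1,2,4,7), of length 4; no longer one exists.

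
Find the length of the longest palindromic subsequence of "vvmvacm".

3

Using dp[i][j] = 2 + dp[i+1][j−1] if the ends match, else max(dp[i+1][j], dp[i][j−1]):
dp[1][7] = 3. A witness is mcm at positions 3,6,7.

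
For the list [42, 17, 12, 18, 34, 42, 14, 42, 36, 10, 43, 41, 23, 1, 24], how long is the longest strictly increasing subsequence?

Scanning left to right, the best length ending at each element is: 42→1, 17→1, 12→1, 18→2, 34→3, 42→4, 14→2, 42→4, 36→4, 10→1, 43→5, 41→5, 23→3, 1→1, 24→4.
So the longest increasing subsequence has length 5, e.g. 17, 18, 34, 42, 43.

5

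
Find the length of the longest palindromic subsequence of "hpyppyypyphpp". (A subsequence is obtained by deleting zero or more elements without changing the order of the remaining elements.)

One longest palindromic subsequence is hpypyypyph (positions 1,2,3,4,6,7,8,9,10,11); it reads the same forward and backward, and the interval DP gives dp[1][13] = 10.

10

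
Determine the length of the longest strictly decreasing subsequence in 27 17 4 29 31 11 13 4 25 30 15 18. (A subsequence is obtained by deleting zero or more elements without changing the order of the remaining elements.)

One longest decreasing subsequence is 27, 17, 11, 4 (positions 1,2,6,8), of length 4; no longer one exists.

4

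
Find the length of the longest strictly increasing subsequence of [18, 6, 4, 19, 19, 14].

2

Let dp[i] be the longest increasing subsequence ending at position i. Then dp = [1, 1, 1, 2, 2, 2].
The maximum is 2; one witness is 18, 19 at positions 1,4.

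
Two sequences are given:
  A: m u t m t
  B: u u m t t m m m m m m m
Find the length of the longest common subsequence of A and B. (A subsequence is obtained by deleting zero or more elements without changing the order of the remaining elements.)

3

Backtracking the LCS table gives one alignment: m (A1,B3) → t (A3,B5) → m (A4,B12).
So the longest common subsequence has length 3.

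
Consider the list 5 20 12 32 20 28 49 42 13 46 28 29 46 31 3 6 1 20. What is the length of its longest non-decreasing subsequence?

Scanning left to right, the best length ending at each element is: 5→1, 20→2, 12→2, 32→3, 20→3, 28→4, 49→5, 42→5, 13→3, 46→6, 28→5, 29→6, 46→7, 31→7, 3→1, 6→2, 1→1, 20→4.
So the longest non-decreasing subsequence has length 7, e.g. 5, 20, 20, 28, 42, 46, 46.

7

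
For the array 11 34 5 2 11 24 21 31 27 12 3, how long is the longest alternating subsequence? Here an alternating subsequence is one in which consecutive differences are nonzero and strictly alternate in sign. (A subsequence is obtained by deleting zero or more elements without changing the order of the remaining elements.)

7

Track the best alternating length ending on an up-step vs a down-step at each position: up/down = 1/1, 2/1, 1/3, 1/3, 4/3, 4/3, 4/5, 6/3, 6/7, 4/7, 4/7.
The maximum over both is 7; one such subsequence is 11, 34, 5, 24, 21, 31, 27.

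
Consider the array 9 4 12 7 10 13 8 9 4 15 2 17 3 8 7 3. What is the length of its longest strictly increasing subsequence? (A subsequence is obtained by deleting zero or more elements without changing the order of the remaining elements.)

6

One longest increasing subsequence is 4, 7, 10, 13, 15, 17 (positions 2,4,5,6,10,12), of length 6; no longer one exists.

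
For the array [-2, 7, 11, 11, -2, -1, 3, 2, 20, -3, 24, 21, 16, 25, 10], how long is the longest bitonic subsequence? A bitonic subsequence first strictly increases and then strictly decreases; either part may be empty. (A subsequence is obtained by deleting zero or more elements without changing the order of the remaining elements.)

8

One longest bitonic subsequence is -2, 7, 11, 20, 24, 21, 16, 10 (positions 1,2,3,9,11,12,13,15): it rises to 24 then falls. Length 8 is optimal.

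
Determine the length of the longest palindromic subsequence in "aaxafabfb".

5

Using dp[i][j] = 2 + dp[i+1][j−1] if the ends match, else max(dp[i+1][j], dp[i][j−1]):
dp[1][9] = 5. A witness is aaxaa at positions 1,2,3,4,6.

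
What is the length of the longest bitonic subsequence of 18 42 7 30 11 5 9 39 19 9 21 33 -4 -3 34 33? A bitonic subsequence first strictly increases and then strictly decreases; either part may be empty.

One longest bitonic subsequence is 7, 11, 19, 21, 33, 34, 33 (positions 3,5,9,11,12,15,16): it rises to 34 then falls. Length 7 is optimal.

7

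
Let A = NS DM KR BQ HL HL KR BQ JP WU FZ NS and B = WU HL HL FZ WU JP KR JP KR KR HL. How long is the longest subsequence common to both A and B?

4

Backtracking the LCS table gives one alignment: HL (A5,B2) → HL (A6,B3) → KR (A7,B7) → JP (A9,B8).
So the longest common subsequence has length 4.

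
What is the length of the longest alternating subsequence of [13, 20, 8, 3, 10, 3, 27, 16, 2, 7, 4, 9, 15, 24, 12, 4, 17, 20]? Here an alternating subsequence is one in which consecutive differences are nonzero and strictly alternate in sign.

Track the best alternating length ending on an up-step vs a down-step at each position: up/down = 1/1, 2/1, 1/3, 1/3, 4/3, 1/5, 6/1, 6/7, 1/7, 8/7, 8/9, 10/7, 10/7, 10/7, 10/11, 8/11, 12/11, 12/11.
The maximum over both is 12; one such subsequence is 13, 20, 8, 10, 3, 27, 2, 7, 4, 15, 12, 17.

12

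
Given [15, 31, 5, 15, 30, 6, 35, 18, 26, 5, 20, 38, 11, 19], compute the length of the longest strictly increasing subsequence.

Scanning left to right, the best length ending at each element is: 15→1, 31→2, 5→1, 15→2, 30→3, 6→2, 35→4, 18→3, 26→4, 5→1, 20→4, 38→5, 11→3, 19→4.
So the longest increasing subsequence has length 5, e.g. 5, 15, 30, 35, 38.

5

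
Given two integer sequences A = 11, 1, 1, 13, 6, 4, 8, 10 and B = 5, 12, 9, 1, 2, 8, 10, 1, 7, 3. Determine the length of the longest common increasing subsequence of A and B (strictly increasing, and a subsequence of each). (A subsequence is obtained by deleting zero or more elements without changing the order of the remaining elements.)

For each value that appears in both, track the longest common increasing run ending there.
The best achievable length is 3; one witness is 1, 8, 10 (A-positions 2,7,8, B-positions 4,6,7).

3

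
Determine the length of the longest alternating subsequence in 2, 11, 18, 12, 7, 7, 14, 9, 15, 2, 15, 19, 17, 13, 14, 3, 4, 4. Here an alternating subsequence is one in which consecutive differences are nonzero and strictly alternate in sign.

A longest alternating subsequence is 2, 18, 12, 14, 9, 15, 2, 15, 13, 14, 3, 4 (positions 1,3,4,7,8,9,10,11,14,15,16,17); its 11 consecutive differences strictly alternate in sign, and length 12 is optimal.

12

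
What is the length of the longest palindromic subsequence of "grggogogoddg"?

7

One longest palindromic subsequence is gogogog (positions 1,5,6,7,8,9,12); it reads the same forward and backward, and the interval DP gives dp[1][12] = 7.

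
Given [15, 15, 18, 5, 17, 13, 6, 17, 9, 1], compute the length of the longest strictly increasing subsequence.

One longest increasing subsequence is 5, 13, 17 (positions 4,6,8), of length 3; no longer one exists.

3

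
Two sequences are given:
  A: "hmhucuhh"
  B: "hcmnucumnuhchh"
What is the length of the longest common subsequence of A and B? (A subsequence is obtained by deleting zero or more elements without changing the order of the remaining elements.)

Backtracking the LCS table gives one alignment: h (A1,B1) → m (A2,B3) → u (A4,B5) → c (A5,B6) → u (A6,B10) → h (A7,B13) → h (A8,B14).
So the longest common subsequence has length 7.

7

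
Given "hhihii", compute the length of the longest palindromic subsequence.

One longest palindromic subsequence is iii (positions 3,5,6); it reads the same forward and backward, and the interval DP gives dp[1][6] = 3.

3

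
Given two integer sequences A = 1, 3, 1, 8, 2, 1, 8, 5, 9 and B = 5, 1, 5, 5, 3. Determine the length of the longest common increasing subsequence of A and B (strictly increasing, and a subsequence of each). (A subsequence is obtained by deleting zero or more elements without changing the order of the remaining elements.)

A longest common strictly increasing subsequence is 1, 5 (length 2); it appears in order in both A and B, and no longer such subsequence exists.

2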